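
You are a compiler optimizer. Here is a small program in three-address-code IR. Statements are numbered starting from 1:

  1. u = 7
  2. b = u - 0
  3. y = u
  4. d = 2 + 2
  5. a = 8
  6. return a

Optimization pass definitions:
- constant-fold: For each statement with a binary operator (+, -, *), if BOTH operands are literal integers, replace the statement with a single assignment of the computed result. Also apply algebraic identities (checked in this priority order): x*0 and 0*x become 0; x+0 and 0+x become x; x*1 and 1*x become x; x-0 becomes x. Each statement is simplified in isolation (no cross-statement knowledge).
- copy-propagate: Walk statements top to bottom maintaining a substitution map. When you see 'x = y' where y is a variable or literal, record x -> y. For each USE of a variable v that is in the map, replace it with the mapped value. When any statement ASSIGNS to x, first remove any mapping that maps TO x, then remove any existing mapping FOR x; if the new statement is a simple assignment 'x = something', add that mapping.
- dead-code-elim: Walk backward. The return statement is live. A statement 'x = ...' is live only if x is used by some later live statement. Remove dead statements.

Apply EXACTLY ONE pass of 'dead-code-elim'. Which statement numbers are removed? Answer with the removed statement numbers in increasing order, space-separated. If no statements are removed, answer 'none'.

Answer: 1 2 3 4

Derivation:
Backward liveness scan:
Stmt 1 'u = 7': DEAD (u not in live set [])
Stmt 2 'b = u - 0': DEAD (b not in live set [])
Stmt 3 'y = u': DEAD (y not in live set [])
Stmt 4 'd = 2 + 2': DEAD (d not in live set [])
Stmt 5 'a = 8': KEEP (a is live); live-in = []
Stmt 6 'return a': KEEP (return); live-in = ['a']
Removed statement numbers: [1, 2, 3, 4]
Surviving IR:
  a = 8
  return a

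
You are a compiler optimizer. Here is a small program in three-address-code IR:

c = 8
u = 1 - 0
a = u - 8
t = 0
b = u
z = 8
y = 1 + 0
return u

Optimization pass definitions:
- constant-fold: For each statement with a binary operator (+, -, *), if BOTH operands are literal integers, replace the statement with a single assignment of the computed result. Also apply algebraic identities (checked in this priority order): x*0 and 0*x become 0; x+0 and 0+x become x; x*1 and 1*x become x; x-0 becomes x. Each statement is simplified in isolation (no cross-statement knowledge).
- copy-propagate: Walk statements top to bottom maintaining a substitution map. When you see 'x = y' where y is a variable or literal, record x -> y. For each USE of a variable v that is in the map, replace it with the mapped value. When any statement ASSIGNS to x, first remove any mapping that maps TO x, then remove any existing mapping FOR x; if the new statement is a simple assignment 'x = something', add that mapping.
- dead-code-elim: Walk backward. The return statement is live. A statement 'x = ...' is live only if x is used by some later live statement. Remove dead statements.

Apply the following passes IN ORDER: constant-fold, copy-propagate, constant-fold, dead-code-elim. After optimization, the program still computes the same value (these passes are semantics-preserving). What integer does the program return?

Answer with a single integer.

Initial IR:
  c = 8
  u = 1 - 0
  a = u - 8
  t = 0
  b = u
  z = 8
  y = 1 + 0
  return u
After constant-fold (8 stmts):
  c = 8
  u = 1
  a = u - 8
  t = 0
  b = u
  z = 8
  y = 1
  return u
After copy-propagate (8 stmts):
  c = 8
  u = 1
  a = 1 - 8
  t = 0
  b = 1
  z = 8
  y = 1
  return 1
After constant-fold (8 stmts):
  c = 8
  u = 1
  a = -7
  t = 0
  b = 1
  z = 8
  y = 1
  return 1
After dead-code-elim (1 stmts):
  return 1
Evaluate:
  c = 8  =>  c = 8
  u = 1 - 0  =>  u = 1
  a = u - 8  =>  a = -7
  t = 0  =>  t = 0
  b = u  =>  b = 1
  z = 8  =>  z = 8
  y = 1 + 0  =>  y = 1
  return u = 1

Answer: 1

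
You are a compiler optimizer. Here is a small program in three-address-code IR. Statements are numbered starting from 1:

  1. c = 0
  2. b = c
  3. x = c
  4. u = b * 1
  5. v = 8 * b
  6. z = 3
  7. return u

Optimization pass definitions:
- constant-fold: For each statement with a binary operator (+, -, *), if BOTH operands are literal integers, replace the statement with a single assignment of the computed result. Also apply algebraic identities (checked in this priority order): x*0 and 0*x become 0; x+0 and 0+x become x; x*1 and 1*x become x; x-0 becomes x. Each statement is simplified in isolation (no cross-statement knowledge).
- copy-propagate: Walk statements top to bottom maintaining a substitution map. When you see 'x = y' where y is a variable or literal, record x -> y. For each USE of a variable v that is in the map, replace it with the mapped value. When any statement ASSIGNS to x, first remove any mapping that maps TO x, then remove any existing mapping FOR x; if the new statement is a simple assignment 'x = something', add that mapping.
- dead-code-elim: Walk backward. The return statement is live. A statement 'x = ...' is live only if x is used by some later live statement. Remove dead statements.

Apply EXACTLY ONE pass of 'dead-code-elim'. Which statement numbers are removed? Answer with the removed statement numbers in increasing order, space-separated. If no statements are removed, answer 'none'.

Backward liveness scan:
Stmt 1 'c = 0': KEEP (c is live); live-in = []
Stmt 2 'b = c': KEEP (b is live); live-in = ['c']
Stmt 3 'x = c': DEAD (x not in live set ['b'])
Stmt 4 'u = b * 1': KEEP (u is live); live-in = ['b']
Stmt 5 'v = 8 * b': DEAD (v not in live set ['u'])
Stmt 6 'z = 3': DEAD (z not in live set ['u'])
Stmt 7 'return u': KEEP (return); live-in = ['u']
Removed statement numbers: [3, 5, 6]
Surviving IR:
  c = 0
  b = c
  u = b * 1
  return u

Answer: 3 5 6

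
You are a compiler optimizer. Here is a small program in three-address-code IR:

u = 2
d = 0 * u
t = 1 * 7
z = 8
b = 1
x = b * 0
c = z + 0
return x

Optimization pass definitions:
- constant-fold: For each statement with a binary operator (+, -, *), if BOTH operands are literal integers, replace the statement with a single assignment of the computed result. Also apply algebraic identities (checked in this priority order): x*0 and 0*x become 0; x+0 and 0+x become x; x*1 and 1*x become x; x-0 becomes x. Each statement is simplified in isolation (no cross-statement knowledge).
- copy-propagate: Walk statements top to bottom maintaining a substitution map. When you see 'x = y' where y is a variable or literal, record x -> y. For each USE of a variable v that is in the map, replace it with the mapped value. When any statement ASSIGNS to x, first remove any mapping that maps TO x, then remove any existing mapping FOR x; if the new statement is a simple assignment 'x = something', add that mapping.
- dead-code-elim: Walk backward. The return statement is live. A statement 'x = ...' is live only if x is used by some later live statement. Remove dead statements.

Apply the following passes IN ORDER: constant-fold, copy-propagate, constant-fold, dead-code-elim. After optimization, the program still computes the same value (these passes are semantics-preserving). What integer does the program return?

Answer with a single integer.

Answer: 0

Derivation:
Initial IR:
  u = 2
  d = 0 * u
  t = 1 * 7
  z = 8
  b = 1
  x = b * 0
  c = z + 0
  return x
After constant-fold (8 stmts):
  u = 2
  d = 0
  t = 7
  z = 8
  b = 1
  x = 0
  c = z
  return x
After copy-propagate (8 stmts):
  u = 2
  d = 0
  t = 7
  z = 8
  b = 1
  x = 0
  c = 8
  return 0
After constant-fold (8 stmts):
  u = 2
  d = 0
  t = 7
  z = 8
  b = 1
  x = 0
  c = 8
  return 0
After dead-code-elim (1 stmts):
  return 0
Evaluate:
  u = 2  =>  u = 2
  d = 0 * u  =>  d = 0
  t = 1 * 7  =>  t = 7
  z = 8  =>  z = 8
  b = 1  =>  b = 1
  x = b * 0  =>  x = 0
  c = z + 0  =>  c = 8
  return x = 0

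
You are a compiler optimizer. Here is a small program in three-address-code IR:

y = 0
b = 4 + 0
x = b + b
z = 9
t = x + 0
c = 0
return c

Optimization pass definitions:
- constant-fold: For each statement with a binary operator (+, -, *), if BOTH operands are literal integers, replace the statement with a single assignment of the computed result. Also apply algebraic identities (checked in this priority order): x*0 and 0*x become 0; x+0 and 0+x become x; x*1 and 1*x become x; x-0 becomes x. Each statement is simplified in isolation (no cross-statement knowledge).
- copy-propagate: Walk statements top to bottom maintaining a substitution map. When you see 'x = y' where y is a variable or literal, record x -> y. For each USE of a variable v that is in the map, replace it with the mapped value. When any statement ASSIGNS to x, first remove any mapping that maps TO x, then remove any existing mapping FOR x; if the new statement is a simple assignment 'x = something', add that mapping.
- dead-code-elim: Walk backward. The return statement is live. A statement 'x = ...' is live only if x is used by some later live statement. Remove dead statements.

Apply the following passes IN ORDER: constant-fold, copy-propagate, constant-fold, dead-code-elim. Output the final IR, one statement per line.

Answer: return 0

Derivation:
Initial IR:
  y = 0
  b = 4 + 0
  x = b + b
  z = 9
  t = x + 0
  c = 0
  return c
After constant-fold (7 stmts):
  y = 0
  b = 4
  x = b + b
  z = 9
  t = x
  c = 0
  return c
After copy-propagate (7 stmts):
  y = 0
  b = 4
  x = 4 + 4
  z = 9
  t = x
  c = 0
  return 0
After constant-fold (7 stmts):
  y = 0
  b = 4
  x = 8
  z = 9
  t = x
  c = 0
  return 0
After dead-code-elim (1 stmts):
  return 0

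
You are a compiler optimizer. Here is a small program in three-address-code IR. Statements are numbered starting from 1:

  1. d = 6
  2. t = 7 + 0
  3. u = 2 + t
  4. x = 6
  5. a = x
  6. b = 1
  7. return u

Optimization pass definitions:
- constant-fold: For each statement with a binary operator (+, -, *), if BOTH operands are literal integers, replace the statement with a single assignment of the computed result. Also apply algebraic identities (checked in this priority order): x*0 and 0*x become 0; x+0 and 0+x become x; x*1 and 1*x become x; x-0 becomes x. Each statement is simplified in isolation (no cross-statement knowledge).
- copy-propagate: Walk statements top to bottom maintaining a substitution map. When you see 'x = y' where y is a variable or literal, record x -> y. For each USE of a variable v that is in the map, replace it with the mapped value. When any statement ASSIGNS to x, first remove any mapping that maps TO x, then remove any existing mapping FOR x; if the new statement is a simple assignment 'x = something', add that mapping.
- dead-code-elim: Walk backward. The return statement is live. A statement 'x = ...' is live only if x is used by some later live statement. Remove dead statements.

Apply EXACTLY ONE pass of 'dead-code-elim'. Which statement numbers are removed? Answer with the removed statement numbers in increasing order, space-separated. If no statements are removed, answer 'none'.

Backward liveness scan:
Stmt 1 'd = 6': DEAD (d not in live set [])
Stmt 2 't = 7 + 0': KEEP (t is live); live-in = []
Stmt 3 'u = 2 + t': KEEP (u is live); live-in = ['t']
Stmt 4 'x = 6': DEAD (x not in live set ['u'])
Stmt 5 'a = x': DEAD (a not in live set ['u'])
Stmt 6 'b = 1': DEAD (b not in live set ['u'])
Stmt 7 'return u': KEEP (return); live-in = ['u']
Removed statement numbers: [1, 4, 5, 6]
Surviving IR:
  t = 7 + 0
  u = 2 + t
  return u

Answer: 1 4 5 6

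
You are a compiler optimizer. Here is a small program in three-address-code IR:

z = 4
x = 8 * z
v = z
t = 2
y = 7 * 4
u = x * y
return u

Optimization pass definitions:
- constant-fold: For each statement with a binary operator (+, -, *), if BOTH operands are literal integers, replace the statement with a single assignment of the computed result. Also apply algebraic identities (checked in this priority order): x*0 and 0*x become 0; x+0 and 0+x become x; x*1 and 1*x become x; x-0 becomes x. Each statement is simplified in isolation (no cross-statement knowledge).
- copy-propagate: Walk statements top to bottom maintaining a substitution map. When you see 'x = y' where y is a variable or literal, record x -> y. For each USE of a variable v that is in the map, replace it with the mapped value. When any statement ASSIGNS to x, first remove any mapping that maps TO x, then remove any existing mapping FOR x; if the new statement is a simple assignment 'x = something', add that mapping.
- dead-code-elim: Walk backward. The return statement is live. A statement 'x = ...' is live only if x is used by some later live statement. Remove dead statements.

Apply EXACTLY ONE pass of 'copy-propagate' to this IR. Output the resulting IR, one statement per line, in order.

Applying copy-propagate statement-by-statement:
  [1] z = 4  (unchanged)
  [2] x = 8 * z  -> x = 8 * 4
  [3] v = z  -> v = 4
  [4] t = 2  (unchanged)
  [5] y = 7 * 4  (unchanged)
  [6] u = x * y  (unchanged)
  [7] return u  (unchanged)
Result (7 stmts):
  z = 4
  x = 8 * 4
  v = 4
  t = 2
  y = 7 * 4
  u = x * y
  return u

Answer: z = 4
x = 8 * 4
v = 4
t = 2
y = 7 * 4
u = x * y
return u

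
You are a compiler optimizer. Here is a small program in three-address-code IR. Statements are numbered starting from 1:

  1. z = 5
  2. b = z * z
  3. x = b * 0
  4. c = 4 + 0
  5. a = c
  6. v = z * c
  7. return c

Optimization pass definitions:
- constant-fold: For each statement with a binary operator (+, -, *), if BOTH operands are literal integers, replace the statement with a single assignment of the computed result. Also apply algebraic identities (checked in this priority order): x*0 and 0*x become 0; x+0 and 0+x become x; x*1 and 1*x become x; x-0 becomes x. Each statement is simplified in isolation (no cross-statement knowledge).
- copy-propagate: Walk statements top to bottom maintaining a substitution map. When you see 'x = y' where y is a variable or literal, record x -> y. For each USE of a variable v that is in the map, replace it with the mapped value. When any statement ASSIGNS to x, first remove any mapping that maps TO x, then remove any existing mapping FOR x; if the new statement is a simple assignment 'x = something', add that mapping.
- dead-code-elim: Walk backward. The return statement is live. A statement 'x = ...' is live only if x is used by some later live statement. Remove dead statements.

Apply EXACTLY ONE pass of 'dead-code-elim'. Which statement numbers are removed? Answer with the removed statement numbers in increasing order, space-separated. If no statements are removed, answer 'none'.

Answer: 1 2 3 5 6

Derivation:
Backward liveness scan:
Stmt 1 'z = 5': DEAD (z not in live set [])
Stmt 2 'b = z * z': DEAD (b not in live set [])
Stmt 3 'x = b * 0': DEAD (x not in live set [])
Stmt 4 'c = 4 + 0': KEEP (c is live); live-in = []
Stmt 5 'a = c': DEAD (a not in live set ['c'])
Stmt 6 'v = z * c': DEAD (v not in live set ['c'])
Stmt 7 'return c': KEEP (return); live-in = ['c']
Removed statement numbers: [1, 2, 3, 5, 6]
Surviving IR:
  c = 4 + 0
  return c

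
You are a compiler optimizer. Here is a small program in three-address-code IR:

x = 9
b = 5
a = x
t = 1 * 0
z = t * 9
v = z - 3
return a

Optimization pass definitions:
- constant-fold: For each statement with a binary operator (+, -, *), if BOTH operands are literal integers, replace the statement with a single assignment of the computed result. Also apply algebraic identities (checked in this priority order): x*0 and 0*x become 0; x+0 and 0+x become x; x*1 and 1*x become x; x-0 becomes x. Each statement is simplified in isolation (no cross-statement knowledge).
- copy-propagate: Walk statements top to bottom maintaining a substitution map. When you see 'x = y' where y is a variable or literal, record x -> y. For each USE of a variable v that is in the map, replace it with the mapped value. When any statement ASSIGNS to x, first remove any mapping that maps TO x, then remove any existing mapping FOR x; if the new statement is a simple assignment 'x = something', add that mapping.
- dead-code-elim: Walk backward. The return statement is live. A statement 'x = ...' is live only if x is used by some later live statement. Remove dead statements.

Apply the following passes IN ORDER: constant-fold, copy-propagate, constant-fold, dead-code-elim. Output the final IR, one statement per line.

Initial IR:
  x = 9
  b = 5
  a = x
  t = 1 * 0
  z = t * 9
  v = z - 3
  return a
After constant-fold (7 stmts):
  x = 9
  b = 5
  a = x
  t = 0
  z = t * 9
  v = z - 3
  return a
After copy-propagate (7 stmts):
  x = 9
  b = 5
  a = 9
  t = 0
  z = 0 * 9
  v = z - 3
  return 9
After constant-fold (7 stmts):
  x = 9
  b = 5
  a = 9
  t = 0
  z = 0
  v = z - 3
  return 9
After dead-code-elim (1 stmts):
  return 9

Answer: return 9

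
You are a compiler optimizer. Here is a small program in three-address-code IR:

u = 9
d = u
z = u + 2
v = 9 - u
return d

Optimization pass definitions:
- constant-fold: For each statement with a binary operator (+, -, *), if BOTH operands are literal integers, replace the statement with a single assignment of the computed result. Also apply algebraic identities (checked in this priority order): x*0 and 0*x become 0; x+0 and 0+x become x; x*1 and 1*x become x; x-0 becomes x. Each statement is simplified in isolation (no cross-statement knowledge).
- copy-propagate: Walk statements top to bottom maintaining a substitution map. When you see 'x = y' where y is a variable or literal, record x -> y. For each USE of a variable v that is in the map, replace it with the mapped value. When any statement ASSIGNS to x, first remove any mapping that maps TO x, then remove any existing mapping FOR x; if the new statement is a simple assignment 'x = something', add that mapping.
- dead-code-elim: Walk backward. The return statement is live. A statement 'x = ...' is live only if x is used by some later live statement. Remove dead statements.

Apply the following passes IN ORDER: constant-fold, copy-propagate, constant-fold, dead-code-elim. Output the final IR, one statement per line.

Initial IR:
  u = 9
  d = u
  z = u + 2
  v = 9 - u
  return d
After constant-fold (5 stmts):
  u = 9
  d = u
  z = u + 2
  v = 9 - u
  return d
After copy-propagate (5 stmts):
  u = 9
  d = 9
  z = 9 + 2
  v = 9 - 9
  return 9
After constant-fold (5 stmts):
  u = 9
  d = 9
  z = 11
  v = 0
  return 9
After dead-code-elim (1 stmts):
  return 9

Answer: return 9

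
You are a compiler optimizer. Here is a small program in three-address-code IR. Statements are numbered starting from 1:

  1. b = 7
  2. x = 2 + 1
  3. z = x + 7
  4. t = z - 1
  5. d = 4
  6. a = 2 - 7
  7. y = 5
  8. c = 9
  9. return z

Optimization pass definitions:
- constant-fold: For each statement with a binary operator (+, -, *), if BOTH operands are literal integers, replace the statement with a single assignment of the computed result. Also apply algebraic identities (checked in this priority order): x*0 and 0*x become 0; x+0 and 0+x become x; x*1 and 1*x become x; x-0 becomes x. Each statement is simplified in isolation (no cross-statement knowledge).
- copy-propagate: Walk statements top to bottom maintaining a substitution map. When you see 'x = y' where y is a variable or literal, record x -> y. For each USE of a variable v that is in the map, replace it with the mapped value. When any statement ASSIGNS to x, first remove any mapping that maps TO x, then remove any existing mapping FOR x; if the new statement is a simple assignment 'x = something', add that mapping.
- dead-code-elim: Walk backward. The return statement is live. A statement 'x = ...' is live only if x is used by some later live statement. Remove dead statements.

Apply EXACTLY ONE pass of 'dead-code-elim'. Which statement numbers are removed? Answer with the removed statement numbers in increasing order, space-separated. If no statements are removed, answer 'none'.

Answer: 1 4 5 6 7 8

Derivation:
Backward liveness scan:
Stmt 1 'b = 7': DEAD (b not in live set [])
Stmt 2 'x = 2 + 1': KEEP (x is live); live-in = []
Stmt 3 'z = x + 7': KEEP (z is live); live-in = ['x']
Stmt 4 't = z - 1': DEAD (t not in live set ['z'])
Stmt 5 'd = 4': DEAD (d not in live set ['z'])
Stmt 6 'a = 2 - 7': DEAD (a not in live set ['z'])
Stmt 7 'y = 5': DEAD (y not in live set ['z'])
Stmt 8 'c = 9': DEAD (c not in live set ['z'])
Stmt 9 'return z': KEEP (return); live-in = ['z']
Removed statement numbers: [1, 4, 5, 6, 7, 8]
Surviving IR:
  x = 2 + 1
  z = x + 7
  return z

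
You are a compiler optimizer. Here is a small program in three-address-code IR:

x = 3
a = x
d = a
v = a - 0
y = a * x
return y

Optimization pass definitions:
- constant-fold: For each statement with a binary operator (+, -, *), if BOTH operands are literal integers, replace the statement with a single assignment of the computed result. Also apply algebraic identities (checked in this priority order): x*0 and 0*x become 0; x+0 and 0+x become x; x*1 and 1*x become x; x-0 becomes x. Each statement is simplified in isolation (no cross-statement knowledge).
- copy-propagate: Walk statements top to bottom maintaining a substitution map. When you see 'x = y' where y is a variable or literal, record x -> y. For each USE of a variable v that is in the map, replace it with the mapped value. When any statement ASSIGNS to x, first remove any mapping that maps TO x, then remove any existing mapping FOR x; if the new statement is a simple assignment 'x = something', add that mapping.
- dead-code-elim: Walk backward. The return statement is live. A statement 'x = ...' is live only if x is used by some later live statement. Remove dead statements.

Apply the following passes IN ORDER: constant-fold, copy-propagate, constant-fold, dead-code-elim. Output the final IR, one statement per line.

Answer: y = 9
return y

Derivation:
Initial IR:
  x = 3
  a = x
  d = a
  v = a - 0
  y = a * x
  return y
After constant-fold (6 stmts):
  x = 3
  a = x
  d = a
  v = a
  y = a * x
  return y
After copy-propagate (6 stmts):
  x = 3
  a = 3
  d = 3
  v = 3
  y = 3 * 3
  return y
After constant-fold (6 stmts):
  x = 3
  a = 3
  d = 3
  v = 3
  y = 9
  return y
After dead-code-elim (2 stmts):
  y = 9
  return y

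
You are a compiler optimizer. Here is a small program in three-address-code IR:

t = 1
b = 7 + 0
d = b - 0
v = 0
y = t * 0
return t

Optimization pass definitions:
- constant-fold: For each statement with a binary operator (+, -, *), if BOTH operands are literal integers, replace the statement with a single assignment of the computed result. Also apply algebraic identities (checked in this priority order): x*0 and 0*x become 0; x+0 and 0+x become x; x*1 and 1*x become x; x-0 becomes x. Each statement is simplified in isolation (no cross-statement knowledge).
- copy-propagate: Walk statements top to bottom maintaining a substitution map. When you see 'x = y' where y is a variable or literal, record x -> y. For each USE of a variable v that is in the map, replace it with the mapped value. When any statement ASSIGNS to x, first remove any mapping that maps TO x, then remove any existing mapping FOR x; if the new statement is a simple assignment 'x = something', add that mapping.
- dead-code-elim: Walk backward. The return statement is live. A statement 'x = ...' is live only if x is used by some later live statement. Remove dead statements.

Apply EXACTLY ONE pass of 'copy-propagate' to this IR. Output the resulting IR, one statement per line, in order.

Answer: t = 1
b = 7 + 0
d = b - 0
v = 0
y = 1 * 0
return 1

Derivation:
Applying copy-propagate statement-by-statement:
  [1] t = 1  (unchanged)
  [2] b = 7 + 0  (unchanged)
  [3] d = b - 0  (unchanged)
  [4] v = 0  (unchanged)
  [5] y = t * 0  -> y = 1 * 0
  [6] return t  -> return 1
Result (6 stmts):
  t = 1
  b = 7 + 0
  d = b - 0
  v = 0
  y = 1 * 0
  return 1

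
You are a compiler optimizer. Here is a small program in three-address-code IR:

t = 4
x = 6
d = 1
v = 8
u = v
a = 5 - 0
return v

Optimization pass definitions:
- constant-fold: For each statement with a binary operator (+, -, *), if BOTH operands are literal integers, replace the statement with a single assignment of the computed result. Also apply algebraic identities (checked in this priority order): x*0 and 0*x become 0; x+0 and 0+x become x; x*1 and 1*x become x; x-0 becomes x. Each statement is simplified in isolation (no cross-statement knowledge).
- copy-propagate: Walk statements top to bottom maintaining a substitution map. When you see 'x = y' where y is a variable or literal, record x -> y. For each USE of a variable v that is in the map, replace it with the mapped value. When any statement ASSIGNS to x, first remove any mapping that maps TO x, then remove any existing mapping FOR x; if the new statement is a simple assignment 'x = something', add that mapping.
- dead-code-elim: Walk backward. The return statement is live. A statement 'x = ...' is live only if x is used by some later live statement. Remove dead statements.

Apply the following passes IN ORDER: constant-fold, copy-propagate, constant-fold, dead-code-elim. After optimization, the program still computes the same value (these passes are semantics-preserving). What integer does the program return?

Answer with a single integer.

Initial IR:
  t = 4
  x = 6
  d = 1
  v = 8
  u = v
  a = 5 - 0
  return v
After constant-fold (7 stmts):
  t = 4
  x = 6
  d = 1
  v = 8
  u = v
  a = 5
  return v
After copy-propagate (7 stmts):
  t = 4
  x = 6
  d = 1
  v = 8
  u = 8
  a = 5
  return 8
After constant-fold (7 stmts):
  t = 4
  x = 6
  d = 1
  v = 8
  u = 8
  a = 5
  return 8
After dead-code-elim (1 stmts):
  return 8
Evaluate:
  t = 4  =>  t = 4
  x = 6  =>  x = 6
  d = 1  =>  d = 1
  v = 8  =>  v = 8
  u = v  =>  u = 8
  a = 5 - 0  =>  a = 5
  return v = 8

Answer: 8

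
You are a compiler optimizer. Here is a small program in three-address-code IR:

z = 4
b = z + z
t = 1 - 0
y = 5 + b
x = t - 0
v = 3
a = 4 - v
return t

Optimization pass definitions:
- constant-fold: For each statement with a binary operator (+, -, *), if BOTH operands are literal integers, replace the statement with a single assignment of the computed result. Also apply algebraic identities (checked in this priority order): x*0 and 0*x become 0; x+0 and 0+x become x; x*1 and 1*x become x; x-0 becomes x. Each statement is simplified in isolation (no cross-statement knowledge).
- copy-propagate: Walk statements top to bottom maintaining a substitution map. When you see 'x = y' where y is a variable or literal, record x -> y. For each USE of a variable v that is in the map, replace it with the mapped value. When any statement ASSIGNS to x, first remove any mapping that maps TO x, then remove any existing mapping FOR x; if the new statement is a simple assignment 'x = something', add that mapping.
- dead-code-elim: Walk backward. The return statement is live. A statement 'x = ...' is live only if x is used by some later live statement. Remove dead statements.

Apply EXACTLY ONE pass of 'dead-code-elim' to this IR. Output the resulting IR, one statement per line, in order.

Answer: t = 1 - 0
return t

Derivation:
Applying dead-code-elim statement-by-statement:
  [8] return t  -> KEEP (return); live=['t']
  [7] a = 4 - v  -> DEAD (a not live)
  [6] v = 3  -> DEAD (v not live)
  [5] x = t - 0  -> DEAD (x not live)
  [4] y = 5 + b  -> DEAD (y not live)
  [3] t = 1 - 0  -> KEEP; live=[]
  [2] b = z + z  -> DEAD (b not live)
  [1] z = 4  -> DEAD (z not live)
Result (2 stmts):
  t = 1 - 0
  return t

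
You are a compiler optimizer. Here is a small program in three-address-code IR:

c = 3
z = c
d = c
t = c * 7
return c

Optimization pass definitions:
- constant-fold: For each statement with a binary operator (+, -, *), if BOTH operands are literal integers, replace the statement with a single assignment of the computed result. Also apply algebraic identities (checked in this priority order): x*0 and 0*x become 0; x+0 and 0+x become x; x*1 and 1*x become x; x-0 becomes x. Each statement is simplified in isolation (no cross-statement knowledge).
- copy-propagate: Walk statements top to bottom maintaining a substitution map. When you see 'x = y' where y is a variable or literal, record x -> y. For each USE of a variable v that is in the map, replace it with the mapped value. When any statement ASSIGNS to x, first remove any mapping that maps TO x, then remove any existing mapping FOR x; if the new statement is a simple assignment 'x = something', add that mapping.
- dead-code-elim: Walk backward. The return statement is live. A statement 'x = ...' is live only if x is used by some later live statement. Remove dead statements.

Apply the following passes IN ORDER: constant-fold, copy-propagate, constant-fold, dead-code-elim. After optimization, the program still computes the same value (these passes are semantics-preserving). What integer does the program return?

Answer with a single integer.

Initial IR:
  c = 3
  z = c
  d = c
  t = c * 7
  return c
After constant-fold (5 stmts):
  c = 3
  z = c
  d = c
  t = c * 7
  return c
After copy-propagate (5 stmts):
  c = 3
  z = 3
  d = 3
  t = 3 * 7
  return 3
After constant-fold (5 stmts):
  c = 3
  z = 3
  d = 3
  t = 21
  return 3
After dead-code-elim (1 stmts):
  return 3
Evaluate:
  c = 3  =>  c = 3
  z = c  =>  z = 3
  d = c  =>  d = 3
  t = c * 7  =>  t = 21
  return c = 3

Answer: 3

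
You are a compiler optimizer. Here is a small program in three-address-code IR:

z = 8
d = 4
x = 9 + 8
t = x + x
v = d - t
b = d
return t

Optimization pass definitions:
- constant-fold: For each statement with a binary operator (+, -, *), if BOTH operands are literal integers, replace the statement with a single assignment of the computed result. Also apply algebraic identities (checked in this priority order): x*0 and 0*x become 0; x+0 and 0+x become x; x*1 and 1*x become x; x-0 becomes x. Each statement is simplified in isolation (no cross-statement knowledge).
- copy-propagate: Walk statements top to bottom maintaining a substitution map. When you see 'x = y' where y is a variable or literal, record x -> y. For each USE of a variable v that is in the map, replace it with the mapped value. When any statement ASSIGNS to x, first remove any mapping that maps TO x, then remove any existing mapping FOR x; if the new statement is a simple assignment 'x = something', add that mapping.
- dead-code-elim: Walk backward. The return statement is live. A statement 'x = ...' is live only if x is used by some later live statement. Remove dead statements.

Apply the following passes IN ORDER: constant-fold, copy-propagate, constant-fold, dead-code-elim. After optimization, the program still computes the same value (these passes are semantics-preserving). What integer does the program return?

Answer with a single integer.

Initial IR:
  z = 8
  d = 4
  x = 9 + 8
  t = x + x
  v = d - t
  b = d
  return t
After constant-fold (7 stmts):
  z = 8
  d = 4
  x = 17
  t = x + x
  v = d - t
  b = d
  return t
After copy-propagate (7 stmts):
  z = 8
  d = 4
  x = 17
  t = 17 + 17
  v = 4 - t
  b = 4
  return t
After constant-fold (7 stmts):
  z = 8
  d = 4
  x = 17
  t = 34
  v = 4 - t
  b = 4
  return t
After dead-code-elim (2 stmts):
  t = 34
  return t
Evaluate:
  z = 8  =>  z = 8
  d = 4  =>  d = 4
  x = 9 + 8  =>  x = 17
  t = x + x  =>  t = 34
  v = d - t  =>  v = -30
  b = d  =>  b = 4
  return t = 34

Answer: 34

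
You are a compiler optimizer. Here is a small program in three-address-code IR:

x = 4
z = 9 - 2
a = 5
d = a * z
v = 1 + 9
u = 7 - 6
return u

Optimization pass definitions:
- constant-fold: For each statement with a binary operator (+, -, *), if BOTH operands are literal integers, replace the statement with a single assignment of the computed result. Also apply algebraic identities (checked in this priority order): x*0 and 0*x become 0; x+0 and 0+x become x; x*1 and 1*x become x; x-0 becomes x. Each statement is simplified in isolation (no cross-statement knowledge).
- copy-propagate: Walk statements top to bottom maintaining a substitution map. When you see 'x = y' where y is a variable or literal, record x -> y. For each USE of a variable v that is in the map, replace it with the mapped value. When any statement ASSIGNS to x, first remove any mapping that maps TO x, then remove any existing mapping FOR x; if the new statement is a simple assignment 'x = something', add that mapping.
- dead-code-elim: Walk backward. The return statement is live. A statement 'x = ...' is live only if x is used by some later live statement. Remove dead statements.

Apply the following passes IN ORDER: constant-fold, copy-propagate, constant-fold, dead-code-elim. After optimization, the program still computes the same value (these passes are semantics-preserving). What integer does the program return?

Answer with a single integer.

Answer: 1

Derivation:
Initial IR:
  x = 4
  z = 9 - 2
  a = 5
  d = a * z
  v = 1 + 9
  u = 7 - 6
  return u
After constant-fold (7 stmts):
  x = 4
  z = 7
  a = 5
  d = a * z
  v = 10
  u = 1
  return u
After copy-propagate (7 stmts):
  x = 4
  z = 7
  a = 5
  d = 5 * 7
  v = 10
  u = 1
  return 1
After constant-fold (7 stmts):
  x = 4
  z = 7
  a = 5
  d = 35
  v = 10
  u = 1
  return 1
After dead-code-elim (1 stmts):
  return 1
Evaluate:
  x = 4  =>  x = 4
  z = 9 - 2  =>  z = 7
  a = 5  =>  a = 5
  d = a * z  =>  d = 35
  v = 1 + 9  =>  v = 10
  u = 7 - 6  =>  u = 1
  return u = 1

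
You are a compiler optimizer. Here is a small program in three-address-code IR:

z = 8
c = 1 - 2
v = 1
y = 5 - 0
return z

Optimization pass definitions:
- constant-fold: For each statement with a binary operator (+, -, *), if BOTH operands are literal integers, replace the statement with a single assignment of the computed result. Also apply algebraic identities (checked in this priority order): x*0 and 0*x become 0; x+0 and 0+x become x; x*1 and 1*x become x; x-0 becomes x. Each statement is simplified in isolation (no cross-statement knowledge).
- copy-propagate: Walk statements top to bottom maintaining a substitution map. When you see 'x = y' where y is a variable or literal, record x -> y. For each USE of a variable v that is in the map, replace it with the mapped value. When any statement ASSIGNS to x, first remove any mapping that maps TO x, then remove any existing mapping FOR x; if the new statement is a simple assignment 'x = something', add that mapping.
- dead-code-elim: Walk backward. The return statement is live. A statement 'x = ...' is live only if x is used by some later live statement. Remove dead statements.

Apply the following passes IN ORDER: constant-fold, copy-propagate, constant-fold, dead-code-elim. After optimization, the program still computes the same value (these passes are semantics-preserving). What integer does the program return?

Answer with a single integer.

Answer: 8

Derivation:
Initial IR:
  z = 8
  c = 1 - 2
  v = 1
  y = 5 - 0
  return z
After constant-fold (5 stmts):
  z = 8
  c = -1
  v = 1
  y = 5
  return z
After copy-propagate (5 stmts):
  z = 8
  c = -1
  v = 1
  y = 5
  return 8
After constant-fold (5 stmts):
  z = 8
  c = -1
  v = 1
  y = 5
  return 8
After dead-code-elim (1 stmts):
  return 8
Evaluate:
  z = 8  =>  z = 8
  c = 1 - 2  =>  c = -1
  v = 1  =>  v = 1
  y = 5 - 0  =>  y = 5
  return z = 8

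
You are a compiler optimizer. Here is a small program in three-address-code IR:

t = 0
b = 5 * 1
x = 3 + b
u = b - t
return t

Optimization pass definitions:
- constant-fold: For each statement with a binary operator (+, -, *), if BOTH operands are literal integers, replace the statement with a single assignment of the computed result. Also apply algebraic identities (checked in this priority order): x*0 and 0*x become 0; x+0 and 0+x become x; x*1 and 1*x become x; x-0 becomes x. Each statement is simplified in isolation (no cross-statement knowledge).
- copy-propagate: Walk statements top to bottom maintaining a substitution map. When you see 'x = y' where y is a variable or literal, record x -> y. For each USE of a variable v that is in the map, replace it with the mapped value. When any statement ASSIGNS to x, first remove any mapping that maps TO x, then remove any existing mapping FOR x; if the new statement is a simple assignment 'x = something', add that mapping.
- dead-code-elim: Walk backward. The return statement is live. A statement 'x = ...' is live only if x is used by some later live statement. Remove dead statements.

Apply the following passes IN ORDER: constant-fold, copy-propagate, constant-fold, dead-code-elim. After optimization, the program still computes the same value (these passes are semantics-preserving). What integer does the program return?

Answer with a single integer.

Answer: 0

Derivation:
Initial IR:
  t = 0
  b = 5 * 1
  x = 3 + b
  u = b - t
  return t
After constant-fold (5 stmts):
  t = 0
  b = 5
  x = 3 + b
  u = b - t
  return t
After copy-propagate (5 stmts):
  t = 0
  b = 5
  x = 3 + 5
  u = 5 - 0
  return 0
After constant-fold (5 stmts):
  t = 0
  b = 5
  x = 8
  u = 5
  return 0
After dead-code-elim (1 stmts):
  return 0
Evaluate:
  t = 0  =>  t = 0
  b = 5 * 1  =>  b = 5
  x = 3 + b  =>  x = 8
  u = b - t  =>  u = 5
  return t = 0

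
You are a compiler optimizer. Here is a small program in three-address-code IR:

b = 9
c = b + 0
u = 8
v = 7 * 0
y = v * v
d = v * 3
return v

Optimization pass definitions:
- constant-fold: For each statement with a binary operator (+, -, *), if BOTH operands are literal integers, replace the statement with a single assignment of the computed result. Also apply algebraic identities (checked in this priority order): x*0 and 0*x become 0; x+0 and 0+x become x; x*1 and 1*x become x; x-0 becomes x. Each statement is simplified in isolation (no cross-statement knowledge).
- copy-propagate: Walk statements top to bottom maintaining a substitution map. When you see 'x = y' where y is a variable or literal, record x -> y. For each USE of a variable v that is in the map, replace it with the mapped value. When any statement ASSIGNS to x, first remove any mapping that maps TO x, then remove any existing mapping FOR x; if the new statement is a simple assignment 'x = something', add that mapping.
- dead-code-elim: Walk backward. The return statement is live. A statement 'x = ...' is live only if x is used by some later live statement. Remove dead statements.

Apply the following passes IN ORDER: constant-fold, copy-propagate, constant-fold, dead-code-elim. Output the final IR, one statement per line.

Initial IR:
  b = 9
  c = b + 0
  u = 8
  v = 7 * 0
  y = v * v
  d = v * 3
  return v
After constant-fold (7 stmts):
  b = 9
  c = b
  u = 8
  v = 0
  y = v * v
  d = v * 3
  return v
After copy-propagate (7 stmts):
  b = 9
  c = 9
  u = 8
  v = 0
  y = 0 * 0
  d = 0 * 3
  return 0
After constant-fold (7 stmts):
  b = 9
  c = 9
  u = 8
  v = 0
  y = 0
  d = 0
  return 0
After dead-code-elim (1 stmts):
  return 0

Answer: return 0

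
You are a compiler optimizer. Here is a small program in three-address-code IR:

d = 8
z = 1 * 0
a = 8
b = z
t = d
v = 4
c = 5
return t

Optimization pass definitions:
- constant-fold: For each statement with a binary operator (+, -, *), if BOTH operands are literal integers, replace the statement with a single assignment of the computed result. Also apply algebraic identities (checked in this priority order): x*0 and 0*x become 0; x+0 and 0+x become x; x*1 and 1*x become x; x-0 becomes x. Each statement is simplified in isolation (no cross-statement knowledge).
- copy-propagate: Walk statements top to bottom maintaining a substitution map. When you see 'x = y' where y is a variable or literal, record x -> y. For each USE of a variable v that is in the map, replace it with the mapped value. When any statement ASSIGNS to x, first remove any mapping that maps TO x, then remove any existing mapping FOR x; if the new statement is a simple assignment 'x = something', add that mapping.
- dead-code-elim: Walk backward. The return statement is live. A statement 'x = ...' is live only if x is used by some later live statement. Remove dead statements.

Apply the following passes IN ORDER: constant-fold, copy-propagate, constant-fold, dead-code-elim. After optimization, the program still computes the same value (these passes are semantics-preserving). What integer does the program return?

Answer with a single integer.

Initial IR:
  d = 8
  z = 1 * 0
  a = 8
  b = z
  t = d
  v = 4
  c = 5
  return t
After constant-fold (8 stmts):
  d = 8
  z = 0
  a = 8
  b = z
  t = d
  v = 4
  c = 5
  return t
After copy-propagate (8 stmts):
  d = 8
  z = 0
  a = 8
  b = 0
  t = 8
  v = 4
  c = 5
  return 8
After constant-fold (8 stmts):
  d = 8
  z = 0
  a = 8
  b = 0
  t = 8
  v = 4
  c = 5
  return 8
After dead-code-elim (1 stmts):
  return 8
Evaluate:
  d = 8  =>  d = 8
  z = 1 * 0  =>  z = 0
  a = 8  =>  a = 8
  b = z  =>  b = 0
  t = d  =>  t = 8
  v = 4  =>  v = 4
  c = 5  =>  c = 5
  return t = 8

Answer: 8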